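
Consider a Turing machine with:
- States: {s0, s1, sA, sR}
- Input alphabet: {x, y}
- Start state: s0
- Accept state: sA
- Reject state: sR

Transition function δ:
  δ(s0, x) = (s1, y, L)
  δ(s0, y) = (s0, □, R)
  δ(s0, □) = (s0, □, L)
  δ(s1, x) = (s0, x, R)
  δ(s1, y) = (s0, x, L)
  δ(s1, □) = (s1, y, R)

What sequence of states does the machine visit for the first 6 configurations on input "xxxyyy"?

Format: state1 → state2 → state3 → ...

Execution trace:
Initial: [s0]xxxyyy
Step 1: δ(s0, x) = (s1, y, L) → [s1]□yxxyyy
Step 2: δ(s1, □) = (s1, y, R) → y[s1]yxxyyy
Step 3: δ(s1, y) = (s0, x, L) → [s0]yxxxyyy
Step 4: δ(s0, y) = (s0, □, R) → □[s0]xxxyyy
Step 5: δ(s0, x) = (s1, y, L) → [s1]□yxxyyy

State sequence: s0 → s1 → s1 → s0 → s0 → s1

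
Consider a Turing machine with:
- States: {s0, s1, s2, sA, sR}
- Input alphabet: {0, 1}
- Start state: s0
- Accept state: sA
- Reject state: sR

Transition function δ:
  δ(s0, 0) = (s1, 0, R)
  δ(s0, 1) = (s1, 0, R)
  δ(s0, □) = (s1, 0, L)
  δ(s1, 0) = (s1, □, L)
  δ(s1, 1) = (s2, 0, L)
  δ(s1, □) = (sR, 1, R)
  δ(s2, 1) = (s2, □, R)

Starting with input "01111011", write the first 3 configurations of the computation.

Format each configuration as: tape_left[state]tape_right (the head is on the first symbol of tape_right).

Transitions applied:
Step 1: δ(s0, 0) = (s1, 0, R)
Step 2: δ(s1, 1) = (s2, 0, L)

The first 3 configurations are:
[s0]01111011 ⊢ 0[s1]1111011 ⊢ [s2]00111011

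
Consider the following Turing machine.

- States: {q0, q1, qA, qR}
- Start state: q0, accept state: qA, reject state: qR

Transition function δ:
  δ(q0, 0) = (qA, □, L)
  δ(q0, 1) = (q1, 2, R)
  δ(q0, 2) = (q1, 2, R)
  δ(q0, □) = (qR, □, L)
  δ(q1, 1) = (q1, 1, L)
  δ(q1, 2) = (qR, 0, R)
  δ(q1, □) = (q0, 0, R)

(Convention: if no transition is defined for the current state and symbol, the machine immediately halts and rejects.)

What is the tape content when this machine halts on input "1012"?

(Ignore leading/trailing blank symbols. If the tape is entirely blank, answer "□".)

Execution trace:
Initial: [q0]1012
Step 1: δ(q0, 1) = (q1, 2, R) → 2[q1]012

No transition is defined for δ(q1, 0). By convention the machine halts and rejects.

Final tape (ignoring leading/trailing blanks): 2012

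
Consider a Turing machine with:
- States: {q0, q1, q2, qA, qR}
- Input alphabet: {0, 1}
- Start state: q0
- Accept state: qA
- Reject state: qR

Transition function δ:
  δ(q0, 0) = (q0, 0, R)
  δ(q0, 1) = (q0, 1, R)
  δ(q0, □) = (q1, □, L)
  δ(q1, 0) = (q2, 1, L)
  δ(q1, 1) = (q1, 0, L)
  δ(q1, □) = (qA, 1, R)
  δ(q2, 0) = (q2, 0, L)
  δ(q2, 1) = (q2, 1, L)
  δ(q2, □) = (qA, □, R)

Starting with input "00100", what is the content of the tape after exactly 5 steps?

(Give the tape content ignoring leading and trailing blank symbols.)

Execution trace:
Initial: [q0]00100
Step 1: δ(q0, 0) = (q0, 0, R) → 0[q0]0100
Step 2: δ(q0, 0) = (q0, 0, R) → 00[q0]100
Step 3: δ(q0, 1) = (q0, 1, R) → 001[q0]00
Step 4: δ(q0, 0) = (q0, 0, R) → 0010[q0]0
Step 5: δ(q0, 0) = (q0, 0, R) → 00100[q0]□

After 5 steps, the tape (ignoring leading/trailing blanks) is: 00100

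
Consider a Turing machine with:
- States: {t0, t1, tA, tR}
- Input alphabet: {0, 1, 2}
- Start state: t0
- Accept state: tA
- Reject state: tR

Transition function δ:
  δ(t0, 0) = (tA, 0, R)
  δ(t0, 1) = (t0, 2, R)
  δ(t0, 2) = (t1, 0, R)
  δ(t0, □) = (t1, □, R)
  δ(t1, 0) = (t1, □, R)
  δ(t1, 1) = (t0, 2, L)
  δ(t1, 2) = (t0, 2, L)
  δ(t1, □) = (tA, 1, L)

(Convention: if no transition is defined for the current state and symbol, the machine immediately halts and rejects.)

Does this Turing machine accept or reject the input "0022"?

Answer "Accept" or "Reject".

Execution trace:
Initial: [t0]0022
Step 1: δ(t0, 0) = (tA, 0, R) → 0[tA]022

The machine reaches the accept state tA and halts.

Answer: Accept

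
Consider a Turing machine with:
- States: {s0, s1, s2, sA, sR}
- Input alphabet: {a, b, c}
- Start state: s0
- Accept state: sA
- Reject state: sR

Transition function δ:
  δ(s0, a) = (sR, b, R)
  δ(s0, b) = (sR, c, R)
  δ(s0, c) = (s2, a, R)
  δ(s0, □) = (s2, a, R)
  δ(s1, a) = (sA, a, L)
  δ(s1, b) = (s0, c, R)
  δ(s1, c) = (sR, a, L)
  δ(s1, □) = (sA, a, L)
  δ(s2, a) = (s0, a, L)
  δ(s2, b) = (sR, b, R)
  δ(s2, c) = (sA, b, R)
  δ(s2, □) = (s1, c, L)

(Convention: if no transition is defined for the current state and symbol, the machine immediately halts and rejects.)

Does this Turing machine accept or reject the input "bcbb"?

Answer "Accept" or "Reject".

Execution trace:
Initial: [s0]bcbb
Step 1: δ(s0, b) = (sR, c, R) → c[sR]cbb

The machine reaches the reject state sR and halts.

Answer: Reject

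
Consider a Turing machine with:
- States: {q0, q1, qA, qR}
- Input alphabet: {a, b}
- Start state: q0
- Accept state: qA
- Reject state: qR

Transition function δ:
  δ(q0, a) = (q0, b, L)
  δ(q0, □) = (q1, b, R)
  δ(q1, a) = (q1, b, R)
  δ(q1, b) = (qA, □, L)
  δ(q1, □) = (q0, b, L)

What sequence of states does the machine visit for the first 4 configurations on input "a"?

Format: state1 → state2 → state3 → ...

Execution trace:
Initial: [q0]a
Step 1: δ(q0, a) = (q0, b, L) → [q0]□b
Step 2: δ(q0, □) = (q1, b, R) → b[q1]b
Step 3: δ(q1, b) = (qA, □, L) → [qA]b□

The machine reaches the accept state qA and halts.

State sequence: q0 → q0 → q1 → qA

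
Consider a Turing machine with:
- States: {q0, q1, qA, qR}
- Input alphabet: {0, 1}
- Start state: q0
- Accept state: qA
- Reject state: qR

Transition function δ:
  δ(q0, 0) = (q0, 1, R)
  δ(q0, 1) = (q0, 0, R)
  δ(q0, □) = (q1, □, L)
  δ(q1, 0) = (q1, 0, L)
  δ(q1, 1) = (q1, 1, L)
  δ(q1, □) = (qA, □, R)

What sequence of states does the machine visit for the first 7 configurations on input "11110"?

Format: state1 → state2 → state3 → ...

Execution trace:
Initial: [q0]11110
Step 1: δ(q0, 1) = (q0, 0, R) → 0[q0]1110
Step 2: δ(q0, 1) = (q0, 0, R) → 00[q0]110
Step 3: δ(q0, 1) = (q0, 0, R) → 000[q0]10
Step 4: δ(q0, 1) = (q0, 0, R) → 0000[q0]0
Step 5: δ(q0, 0) = (q0, 1, R) → 00001[q0]□
Step 6: δ(q0, □) = (q1, □, L) → 0000[q1]1□

State sequence: q0 → q0 → q0 → q0 → q0 → q0 → q1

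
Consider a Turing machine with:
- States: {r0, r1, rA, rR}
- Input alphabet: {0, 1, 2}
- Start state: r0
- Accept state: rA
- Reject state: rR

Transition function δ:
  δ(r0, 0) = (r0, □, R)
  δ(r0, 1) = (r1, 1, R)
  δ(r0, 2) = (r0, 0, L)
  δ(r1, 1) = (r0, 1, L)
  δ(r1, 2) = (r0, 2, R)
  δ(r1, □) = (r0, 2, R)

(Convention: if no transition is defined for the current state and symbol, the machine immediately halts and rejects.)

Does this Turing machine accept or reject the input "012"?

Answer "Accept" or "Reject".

Execution trace:
Initial: [r0]012
Step 1: δ(r0, 0) = (r0, □, R) → □[r0]12
Step 2: δ(r0, 1) = (r1, 1, R) → □1[r1]2
Step 3: δ(r1, 2) = (r0, 2, R) → □12[r0]□

No transition is defined for δ(r0, □). By convention the machine halts and rejects.

Answer: Reject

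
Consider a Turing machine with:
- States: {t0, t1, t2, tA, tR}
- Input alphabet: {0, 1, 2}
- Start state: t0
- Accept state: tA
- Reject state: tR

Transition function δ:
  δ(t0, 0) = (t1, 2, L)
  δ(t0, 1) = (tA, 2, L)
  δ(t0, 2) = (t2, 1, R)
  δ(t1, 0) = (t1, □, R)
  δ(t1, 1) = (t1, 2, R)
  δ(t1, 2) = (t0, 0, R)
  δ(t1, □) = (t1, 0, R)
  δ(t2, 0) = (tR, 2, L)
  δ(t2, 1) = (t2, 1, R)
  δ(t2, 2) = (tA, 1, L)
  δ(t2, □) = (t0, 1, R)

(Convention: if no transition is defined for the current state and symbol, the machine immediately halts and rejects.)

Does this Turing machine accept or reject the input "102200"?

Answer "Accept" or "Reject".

Execution trace:
Initial: [t0]102200
Step 1: δ(t0, 1) = (tA, 2, L) → [tA]□202200

The machine reaches the accept state tA and halts.

Answer: Accept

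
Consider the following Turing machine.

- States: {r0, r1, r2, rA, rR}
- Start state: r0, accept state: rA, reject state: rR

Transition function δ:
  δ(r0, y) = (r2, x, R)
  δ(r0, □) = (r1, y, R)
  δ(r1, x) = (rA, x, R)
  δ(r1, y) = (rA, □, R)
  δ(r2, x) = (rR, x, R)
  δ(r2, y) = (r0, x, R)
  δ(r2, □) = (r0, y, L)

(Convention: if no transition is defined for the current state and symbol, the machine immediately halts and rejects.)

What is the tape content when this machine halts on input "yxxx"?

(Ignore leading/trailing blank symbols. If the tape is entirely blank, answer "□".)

Execution trace:
Initial: [r0]yxxx
Step 1: δ(r0, y) = (r2, x, R) → x[r2]xxx
Step 2: δ(r2, x) = (rR, x, R) → xx[rR]xx

The machine reaches the reject state rR and halts.

Final tape (ignoring leading/trailing blanks): xxxx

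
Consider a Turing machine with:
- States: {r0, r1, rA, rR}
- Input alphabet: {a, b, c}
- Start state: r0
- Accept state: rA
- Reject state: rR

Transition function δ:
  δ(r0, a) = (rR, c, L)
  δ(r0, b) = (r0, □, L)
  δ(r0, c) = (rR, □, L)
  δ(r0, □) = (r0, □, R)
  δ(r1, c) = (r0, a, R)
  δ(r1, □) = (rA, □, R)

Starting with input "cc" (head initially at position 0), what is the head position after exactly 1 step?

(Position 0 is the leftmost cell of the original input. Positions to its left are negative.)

Execution trace (head position shown):
Step 0: [r0]cc  (head at position 0)
Step 1: move left → [rR]□□c  (head at position -1)

After 1 step, the head is at position -1.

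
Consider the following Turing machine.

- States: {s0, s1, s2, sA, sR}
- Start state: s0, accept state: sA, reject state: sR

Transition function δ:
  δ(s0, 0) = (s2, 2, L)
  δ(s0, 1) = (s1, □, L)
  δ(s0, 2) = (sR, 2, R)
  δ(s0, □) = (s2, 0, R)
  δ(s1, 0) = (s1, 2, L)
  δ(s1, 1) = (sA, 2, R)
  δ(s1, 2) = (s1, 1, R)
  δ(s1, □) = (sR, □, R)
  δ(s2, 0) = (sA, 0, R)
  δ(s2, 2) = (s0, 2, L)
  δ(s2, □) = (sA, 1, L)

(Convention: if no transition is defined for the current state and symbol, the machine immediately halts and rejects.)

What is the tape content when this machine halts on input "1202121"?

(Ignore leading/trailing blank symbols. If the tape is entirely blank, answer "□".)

Execution trace:
Initial: [s0]1202121
Step 1: δ(s0, 1) = (s1, □, L) → [s1]□□202121
Step 2: δ(s1, □) = (sR, □, R) → □[sR]□202121

The machine reaches the reject state sR and halts.

Final tape (ignoring leading/trailing blanks): 202121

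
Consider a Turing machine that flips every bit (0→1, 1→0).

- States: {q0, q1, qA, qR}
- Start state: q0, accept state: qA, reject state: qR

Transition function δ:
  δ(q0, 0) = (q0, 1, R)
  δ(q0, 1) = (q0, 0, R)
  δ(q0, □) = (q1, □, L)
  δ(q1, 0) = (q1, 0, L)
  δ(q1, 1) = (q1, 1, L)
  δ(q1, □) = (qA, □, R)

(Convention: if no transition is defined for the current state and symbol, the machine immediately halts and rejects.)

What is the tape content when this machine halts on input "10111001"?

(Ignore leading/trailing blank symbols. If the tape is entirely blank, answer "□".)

Execution trace:
Initial: [q0]10111001
Step 1: δ(q0, 1) = (q0, 0, R) → 0[q0]0111001
Step 2: δ(q0, 0) = (q0, 1, R) → 01[q0]111001
Step 3: δ(q0, 1) = (q0, 0, R) → 010[q0]11001
Step 4: δ(q0, 1) = (q0, 0, R) → 0100[q0]1001
Step 5: δ(q0, 1) = (q0, 0, R) → 01000[q0]001
Step 6: δ(q0, 0) = (q0, 1, R) → 010001[q0]01
Step 7: δ(q0, 0) = (q0, 1, R) → 0100011[q0]1
Step 8: δ(q0, 1) = (q0, 0, R) → 01000110[q0]□
Step 9: δ(q0, □) = (q1, □, L) → 0100011[q1]0□
Step 10: δ(q1, 0) = (q1, 0, L) → 010001[q1]10□
Step 11: δ(q1, 1) = (q1, 1, L) → 01000[q1]110□
Step 12: δ(q1, 1) = (q1, 1, L) → 0100[q1]0110□
Step 13: δ(q1, 0) = (q1, 0, L) → 010[q1]00110□
Step 14: δ(q1, 0) = (q1, 0, L) → 01[q1]000110□
Step 15: δ(q1, 0) = (q1, 0, L) → 0[q1]1000110□
Step 16: δ(q1, 1) = (q1, 1, L) → [q1]01000110□
Step 17: δ(q1, 0) = (q1, 0, L) → [q1]□01000110□
Step 18: δ(q1, □) = (qA, □, R) → □[qA]01000110□

The machine reaches the accept state qA and halts.

Final tape (ignoring leading/trailing blanks): 01000110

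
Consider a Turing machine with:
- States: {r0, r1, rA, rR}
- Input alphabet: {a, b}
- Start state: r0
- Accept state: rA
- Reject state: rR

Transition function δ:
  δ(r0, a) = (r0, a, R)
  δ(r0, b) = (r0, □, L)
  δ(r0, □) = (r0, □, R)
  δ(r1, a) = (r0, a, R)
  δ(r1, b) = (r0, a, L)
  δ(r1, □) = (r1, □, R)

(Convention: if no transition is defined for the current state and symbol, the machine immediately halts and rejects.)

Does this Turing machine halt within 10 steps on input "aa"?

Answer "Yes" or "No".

Execution trace:
Initial: [r0]aa
Step 1: δ(r0, a) = (r0, a, R) → a[r0]a
Step 2: δ(r0, a) = (r0, a, R) → aa[r0]□
Step 3: δ(r0, □) = (r0, □, R) → aa□[r0]□
Step 4: δ(r0, □) = (r0, □, R) → aa□□[r0]□
Step 5: δ(r0, □) = (r0, □, R) → aa□□□[r0]□
Step 6: δ(r0, □) = (r0, □, R) → aa□□□□[r0]□
Step 7: δ(r0, □) = (r0, □, R) → aa□□□□□[r0]□
Step 8: δ(r0, □) = (r0, □, R) → aa□□□□□□[r0]□
Step 9: δ(r0, □) = (r0, □, R) → aa□□□□□□□[r0]□
Step 10: δ(r0, □) = (r0, □, R) → aa□□□□□□□□[r0]□

The machine has not reached a halting state after 10 steps.
The machine did not halt within the 10-step bound.

Answer: No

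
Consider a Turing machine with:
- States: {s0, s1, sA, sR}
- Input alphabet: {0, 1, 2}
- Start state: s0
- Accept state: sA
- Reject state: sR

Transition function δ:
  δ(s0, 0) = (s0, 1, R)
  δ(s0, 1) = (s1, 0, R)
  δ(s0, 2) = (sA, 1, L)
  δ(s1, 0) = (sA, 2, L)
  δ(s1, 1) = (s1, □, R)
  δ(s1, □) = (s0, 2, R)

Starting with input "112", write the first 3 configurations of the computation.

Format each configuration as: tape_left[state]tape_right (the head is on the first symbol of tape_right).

Transitions applied:
Step 1: δ(s0, 1) = (s1, 0, R)
Step 2: δ(s1, 1) = (s1, □, R)

The first 3 configurations are:
[s0]112 ⊢ 0[s1]12 ⊢ 0□[s1]2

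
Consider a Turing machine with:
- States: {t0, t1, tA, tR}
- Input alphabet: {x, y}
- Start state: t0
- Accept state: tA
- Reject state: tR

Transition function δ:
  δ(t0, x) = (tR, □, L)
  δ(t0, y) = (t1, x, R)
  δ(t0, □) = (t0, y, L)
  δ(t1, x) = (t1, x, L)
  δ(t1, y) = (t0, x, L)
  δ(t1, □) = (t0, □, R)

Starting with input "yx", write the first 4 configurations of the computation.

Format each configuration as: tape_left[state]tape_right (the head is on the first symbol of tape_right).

Transitions applied:
Step 1: δ(t0, y) = (t1, x, R)
Step 2: δ(t1, x) = (t1, x, L)
Step 3: δ(t1, x) = (t1, x, L)

The first 4 configurations are:
[t0]yx ⊢ x[t1]x ⊢ [t1]xx ⊢ [t1]□xx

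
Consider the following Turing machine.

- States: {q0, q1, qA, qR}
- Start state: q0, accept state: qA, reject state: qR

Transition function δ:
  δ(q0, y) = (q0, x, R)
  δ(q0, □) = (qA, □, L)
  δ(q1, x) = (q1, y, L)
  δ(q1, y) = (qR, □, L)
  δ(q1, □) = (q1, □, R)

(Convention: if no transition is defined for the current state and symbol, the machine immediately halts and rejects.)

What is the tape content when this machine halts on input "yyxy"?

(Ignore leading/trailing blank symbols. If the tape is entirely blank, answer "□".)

Execution trace:
Initial: [q0]yyxy
Step 1: δ(q0, y) = (q0, x, R) → x[q0]yxy
Step 2: δ(q0, y) = (q0, x, R) → xx[q0]xy

No transition is defined for δ(q0, x). By convention the machine halts and rejects.

Final tape (ignoring leading/trailing blanks): xxxy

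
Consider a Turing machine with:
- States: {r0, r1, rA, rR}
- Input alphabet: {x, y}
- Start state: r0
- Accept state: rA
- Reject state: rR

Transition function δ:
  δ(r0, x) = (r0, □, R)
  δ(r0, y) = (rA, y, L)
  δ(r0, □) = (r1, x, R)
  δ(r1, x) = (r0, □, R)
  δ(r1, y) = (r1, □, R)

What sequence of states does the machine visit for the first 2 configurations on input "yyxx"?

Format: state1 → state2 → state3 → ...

Execution trace:
Initial: [r0]yyxx
Step 1: δ(r0, y) = (rA, y, L) → [rA]□yyxx

The machine reaches the accept state rA and halts.

State sequence: r0 → rA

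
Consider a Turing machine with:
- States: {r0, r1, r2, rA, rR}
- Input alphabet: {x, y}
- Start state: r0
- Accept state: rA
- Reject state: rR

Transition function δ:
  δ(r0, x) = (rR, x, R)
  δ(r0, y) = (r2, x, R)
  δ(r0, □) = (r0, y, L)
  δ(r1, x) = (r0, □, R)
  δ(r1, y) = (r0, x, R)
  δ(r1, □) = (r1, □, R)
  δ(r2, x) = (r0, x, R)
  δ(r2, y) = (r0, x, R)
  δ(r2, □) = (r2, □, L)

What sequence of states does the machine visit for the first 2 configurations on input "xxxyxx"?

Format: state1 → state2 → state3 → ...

Execution trace:
Initial: [r0]xxxyxx
Step 1: δ(r0, x) = (rR, x, R) → x[rR]xxyxx

The machine reaches the reject state rR and halts.

State sequence: r0 → rR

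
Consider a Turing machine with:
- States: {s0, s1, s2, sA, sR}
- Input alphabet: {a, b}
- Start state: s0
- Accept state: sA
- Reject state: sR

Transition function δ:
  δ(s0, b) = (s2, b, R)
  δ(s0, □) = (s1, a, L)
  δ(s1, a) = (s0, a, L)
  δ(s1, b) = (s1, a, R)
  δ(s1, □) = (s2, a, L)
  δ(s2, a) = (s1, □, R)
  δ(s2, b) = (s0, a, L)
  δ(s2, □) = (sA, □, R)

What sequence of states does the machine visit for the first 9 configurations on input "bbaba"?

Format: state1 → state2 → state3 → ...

Execution trace:
Initial: [s0]bbaba
Step 1: δ(s0, b) = (s2, b, R) → b[s2]baba
Step 2: δ(s2, b) = (s0, a, L) → [s0]baaba
Step 3: δ(s0, b) = (s2, b, R) → b[s2]aaba
Step 4: δ(s2, a) = (s1, □, R) → b□[s1]aba
Step 5: δ(s1, a) = (s0, a, L) → b[s0]□aba
Step 6: δ(s0, □) = (s1, a, L) → [s1]baaba
Step 7: δ(s1, b) = (s1, a, R) → a[s1]aaba
Step 8: δ(s1, a) = (s0, a, L) → [s0]aaaba

No transition is defined for δ(s0, a). By convention the machine halts and rejects.

State sequence: s0 → s2 → s0 → s2 → s1 → s0 → s1 → s1 → s0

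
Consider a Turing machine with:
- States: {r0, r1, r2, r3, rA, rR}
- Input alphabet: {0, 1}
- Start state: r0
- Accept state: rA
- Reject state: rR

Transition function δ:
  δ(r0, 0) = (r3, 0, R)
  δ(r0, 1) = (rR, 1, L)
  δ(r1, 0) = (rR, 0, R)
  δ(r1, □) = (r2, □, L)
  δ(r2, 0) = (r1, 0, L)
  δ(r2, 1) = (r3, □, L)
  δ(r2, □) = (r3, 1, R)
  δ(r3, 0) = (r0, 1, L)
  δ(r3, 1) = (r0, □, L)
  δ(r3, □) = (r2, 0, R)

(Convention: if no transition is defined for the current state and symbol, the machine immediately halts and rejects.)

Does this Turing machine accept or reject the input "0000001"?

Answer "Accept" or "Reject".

Execution trace:
Initial: [r0]0000001
Step 1: δ(r0, 0) = (r3, 0, R) → 0[r3]000001
Step 2: δ(r3, 0) = (r0, 1, L) → [r0]0100001
Step 3: δ(r0, 0) = (r3, 0, R) → 0[r3]100001
Step 4: δ(r3, 1) = (r0, □, L) → [r0]0□00001
Step 5: δ(r0, 0) = (r3, 0, R) → 0[r3]□00001
Step 6: δ(r3, □) = (r2, 0, R) → 00[r2]00001
Step 7: δ(r2, 0) = (r1, 0, L) → 0[r1]000001
Step 8: δ(r1, 0) = (rR, 0, R) → 00[rR]00001

The machine reaches the reject state rR and halts.

Answer: Reject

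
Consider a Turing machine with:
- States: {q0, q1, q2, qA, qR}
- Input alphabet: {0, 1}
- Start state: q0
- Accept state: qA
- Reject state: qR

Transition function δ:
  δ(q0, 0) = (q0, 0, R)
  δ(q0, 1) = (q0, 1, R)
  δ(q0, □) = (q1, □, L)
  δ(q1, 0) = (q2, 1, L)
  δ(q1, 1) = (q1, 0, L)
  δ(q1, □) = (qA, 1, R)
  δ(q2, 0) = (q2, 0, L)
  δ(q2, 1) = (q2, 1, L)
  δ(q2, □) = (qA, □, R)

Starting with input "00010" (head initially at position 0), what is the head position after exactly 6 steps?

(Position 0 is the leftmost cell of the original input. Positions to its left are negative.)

Execution trace (head position shown):
Step 0: [q0]00010  (head at position 0)
Step 1: move right → 0[q0]0010  (head at position 1)
Step 2: move right → 00[q0]010  (head at position 2)
Step 3: move right → 000[q0]10  (head at position 3)
Step 4: move right → 0001[q0]0  (head at position 4)
Step 5: move right → 00010[q0]□  (head at position 5)
Step 6: move left → 0001[q1]0□  (head at position 4)

After 6 steps, the head is at position 4.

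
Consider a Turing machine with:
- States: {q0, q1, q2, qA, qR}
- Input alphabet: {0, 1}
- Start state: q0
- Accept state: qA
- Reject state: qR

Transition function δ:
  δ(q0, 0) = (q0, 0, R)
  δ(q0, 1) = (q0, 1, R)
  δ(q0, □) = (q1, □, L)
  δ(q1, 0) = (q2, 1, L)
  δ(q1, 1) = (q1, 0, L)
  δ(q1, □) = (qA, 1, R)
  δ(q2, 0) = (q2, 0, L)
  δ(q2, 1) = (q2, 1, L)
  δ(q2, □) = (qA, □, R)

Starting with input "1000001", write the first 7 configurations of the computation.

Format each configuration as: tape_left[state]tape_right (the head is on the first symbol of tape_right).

Transitions applied:
Step 1: δ(q0, 1) = (q0, 1, R)
Step 2: δ(q0, 0) = (q0, 0, R)
Step 3: δ(q0, 0) = (q0, 0, R)
Step 4: δ(q0, 0) = (q0, 0, R)
Step 5: δ(q0, 0) = (q0, 0, R)
Step 6: δ(q0, 0) = (q0, 0, R)

The first 7 configurations are:
[q0]1000001 ⊢ 1[q0]000001 ⊢ 10[q0]00001 ⊢ 100[q0]0001 ⊢ 1000[q0]001 ⊢ 10000[q0]01 ⊢ 100000[q0]1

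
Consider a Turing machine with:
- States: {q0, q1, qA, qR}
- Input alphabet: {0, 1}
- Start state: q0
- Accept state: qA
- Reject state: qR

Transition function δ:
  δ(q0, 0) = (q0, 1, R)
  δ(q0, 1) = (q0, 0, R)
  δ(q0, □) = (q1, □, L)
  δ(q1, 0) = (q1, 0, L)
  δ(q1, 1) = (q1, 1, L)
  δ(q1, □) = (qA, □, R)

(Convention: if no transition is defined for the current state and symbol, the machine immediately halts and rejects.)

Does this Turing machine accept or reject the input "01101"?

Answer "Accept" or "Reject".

Execution trace:
Initial: [q0]01101
Step 1: δ(q0, 0) = (q0, 1, R) → 1[q0]1101
Step 2: δ(q0, 1) = (q0, 0, R) → 10[q0]101
Step 3: δ(q0, 1) = (q0, 0, R) → 100[q0]01
Step 4: δ(q0, 0) = (q0, 1, R) → 1001[q0]1
Step 5: δ(q0, 1) = (q0, 0, R) → 10010[q0]□
Step 6: δ(q0, □) = (q1, □, L) → 1001[q1]0□
Step 7: δ(q1, 0) = (q1, 0, L) → 100[q1]10□
Step 8: δ(q1, 1) = (q1, 1, L) → 10[q1]010□
Step 9: δ(q1, 0) = (q1, 0, L) → 1[q1]0010□
Step 10: δ(q1, 0) = (q1, 0, L) → [q1]10010□
Step 11: δ(q1, 1) = (q1, 1, L) → [q1]□10010□
Step 12: δ(q1, □) = (qA, □, R) → □[qA]10010□

The machine reaches the accept state qA and halts.

Answer: Accept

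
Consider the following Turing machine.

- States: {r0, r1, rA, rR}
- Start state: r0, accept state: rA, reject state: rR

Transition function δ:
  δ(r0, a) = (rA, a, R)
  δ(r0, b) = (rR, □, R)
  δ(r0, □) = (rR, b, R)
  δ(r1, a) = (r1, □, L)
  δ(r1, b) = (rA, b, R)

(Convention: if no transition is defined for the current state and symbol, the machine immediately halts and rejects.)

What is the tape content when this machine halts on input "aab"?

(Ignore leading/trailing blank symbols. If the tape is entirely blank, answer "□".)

Execution trace:
Initial: [r0]aab
Step 1: δ(r0, a) = (rA, a, R) → a[rA]ab

The machine reaches the accept state rA and halts.

Final tape (ignoring leading/trailing blanks): aab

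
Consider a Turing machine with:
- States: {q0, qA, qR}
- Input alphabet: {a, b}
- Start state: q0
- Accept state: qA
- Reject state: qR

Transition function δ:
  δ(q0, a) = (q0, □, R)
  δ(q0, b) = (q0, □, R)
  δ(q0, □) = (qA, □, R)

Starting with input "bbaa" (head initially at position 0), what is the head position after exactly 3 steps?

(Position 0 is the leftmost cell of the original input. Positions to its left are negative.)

Execution trace (head position shown):
Step 0: [q0]bbaa  (head at position 0)
Step 1: move right → □[q0]baa  (head at position 1)
Step 2: move right → □□[q0]aa  (head at position 2)
Step 3: move right → □□□[q0]a  (head at position 3)

After 3 steps, the head is at position 3.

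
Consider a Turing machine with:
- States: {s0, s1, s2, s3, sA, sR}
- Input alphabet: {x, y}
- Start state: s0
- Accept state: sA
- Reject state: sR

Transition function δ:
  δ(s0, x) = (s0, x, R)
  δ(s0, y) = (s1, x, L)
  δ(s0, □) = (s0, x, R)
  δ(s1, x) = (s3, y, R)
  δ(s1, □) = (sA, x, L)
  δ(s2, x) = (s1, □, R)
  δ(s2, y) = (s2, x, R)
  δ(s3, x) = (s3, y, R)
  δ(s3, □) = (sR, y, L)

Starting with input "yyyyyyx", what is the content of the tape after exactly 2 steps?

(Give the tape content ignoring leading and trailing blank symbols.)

Execution trace:
Initial: [s0]yyyyyyx
Step 1: δ(s0, y) = (s1, x, L) → [s1]□xyyyyyx
Step 2: δ(s1, □) = (sA, x, L) → [sA]□xxyyyyyx

The machine reaches the accept state sA and halts.

After 2 steps, the tape (ignoring leading/trailing blanks) is: xxyyyyyx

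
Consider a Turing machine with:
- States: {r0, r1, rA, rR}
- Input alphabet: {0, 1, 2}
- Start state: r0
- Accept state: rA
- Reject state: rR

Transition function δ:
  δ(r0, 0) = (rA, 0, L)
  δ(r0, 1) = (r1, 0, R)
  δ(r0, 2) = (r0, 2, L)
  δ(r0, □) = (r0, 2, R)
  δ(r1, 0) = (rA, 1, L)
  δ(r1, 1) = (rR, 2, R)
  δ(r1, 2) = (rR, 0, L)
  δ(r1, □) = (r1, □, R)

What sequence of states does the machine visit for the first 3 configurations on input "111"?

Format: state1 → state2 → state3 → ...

Execution trace:
Initial: [r0]111
Step 1: δ(r0, 1) = (r1, 0, R) → 0[r1]11
Step 2: δ(r1, 1) = (rR, 2, R) → 02[rR]1

The machine reaches the reject state rR and halts.

State sequence: r0 → r1 → rR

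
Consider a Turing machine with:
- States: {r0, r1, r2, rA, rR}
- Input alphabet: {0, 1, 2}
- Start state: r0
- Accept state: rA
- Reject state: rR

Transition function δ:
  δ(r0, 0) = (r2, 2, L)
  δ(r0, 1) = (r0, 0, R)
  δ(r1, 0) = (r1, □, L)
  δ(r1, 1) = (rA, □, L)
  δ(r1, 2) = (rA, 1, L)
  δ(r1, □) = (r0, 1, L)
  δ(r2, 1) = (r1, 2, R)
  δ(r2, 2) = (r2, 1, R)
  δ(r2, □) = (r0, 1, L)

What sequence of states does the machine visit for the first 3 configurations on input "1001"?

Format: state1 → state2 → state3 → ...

Execution trace:
Initial: [r0]1001
Step 1: δ(r0, 1) = (r0, 0, R) → 0[r0]001
Step 2: δ(r0, 0) = (r2, 2, L) → [r2]0201

No transition is defined for δ(r2, 0). By convention the machine halts and rejects.

State sequence: r0 → r0 → r2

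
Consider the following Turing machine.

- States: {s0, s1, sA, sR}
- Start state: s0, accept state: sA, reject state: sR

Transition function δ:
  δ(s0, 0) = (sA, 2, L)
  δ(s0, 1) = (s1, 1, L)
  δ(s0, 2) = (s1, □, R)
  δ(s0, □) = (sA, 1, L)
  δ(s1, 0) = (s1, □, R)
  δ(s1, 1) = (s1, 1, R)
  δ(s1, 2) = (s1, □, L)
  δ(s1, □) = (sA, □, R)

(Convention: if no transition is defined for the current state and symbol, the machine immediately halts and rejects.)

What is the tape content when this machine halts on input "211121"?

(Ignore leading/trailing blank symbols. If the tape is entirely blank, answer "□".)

Execution trace:
Initial: [s0]211121
Step 1: δ(s0, 2) = (s1, □, R) → □[s1]11121
Step 2: δ(s1, 1) = (s1, 1, R) → □1[s1]1121
Step 3: δ(s1, 1) = (s1, 1, R) → □11[s1]121
Step 4: δ(s1, 1) = (s1, 1, R) → □111[s1]21
Step 5: δ(s1, 2) = (s1, □, L) → □11[s1]1□1
Step 6: δ(s1, 1) = (s1, 1, R) → □111[s1]□1
Step 7: δ(s1, □) = (sA, □, R) → □111□[sA]1

The machine reaches the accept state sA and halts.

Final tape (ignoring leading/trailing blanks): 111□1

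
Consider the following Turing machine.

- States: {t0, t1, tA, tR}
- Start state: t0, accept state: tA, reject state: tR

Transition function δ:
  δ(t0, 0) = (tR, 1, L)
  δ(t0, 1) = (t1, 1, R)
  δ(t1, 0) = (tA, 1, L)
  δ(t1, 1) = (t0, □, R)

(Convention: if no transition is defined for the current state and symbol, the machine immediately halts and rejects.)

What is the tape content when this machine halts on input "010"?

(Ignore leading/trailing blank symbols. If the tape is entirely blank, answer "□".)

Execution trace:
Initial: [t0]010
Step 1: δ(t0, 0) = (tR, 1, L) → [tR]□110

The machine reaches the reject state tR and halts.

Final tape (ignoring leading/trailing blanks): 110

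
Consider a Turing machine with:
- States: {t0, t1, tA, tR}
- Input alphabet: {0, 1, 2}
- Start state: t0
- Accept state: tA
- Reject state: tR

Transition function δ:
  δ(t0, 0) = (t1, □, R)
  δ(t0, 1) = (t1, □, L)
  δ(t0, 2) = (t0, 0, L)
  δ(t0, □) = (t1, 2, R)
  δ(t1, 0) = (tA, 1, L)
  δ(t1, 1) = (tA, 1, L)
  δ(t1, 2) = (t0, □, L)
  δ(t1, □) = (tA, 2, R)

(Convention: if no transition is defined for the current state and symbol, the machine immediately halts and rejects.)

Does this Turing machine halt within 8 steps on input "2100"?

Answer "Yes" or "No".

Execution trace:
Initial: [t0]2100
Step 1: δ(t0, 2) = (t0, 0, L) → [t0]□0100
Step 2: δ(t0, □) = (t1, 2, R) → 2[t1]0100
Step 3: δ(t1, 0) = (tA, 1, L) → [tA]21100

The machine reaches the accept state tA and halts.
The machine halted after 3 steps (within the 8-step bound).

Answer: Yes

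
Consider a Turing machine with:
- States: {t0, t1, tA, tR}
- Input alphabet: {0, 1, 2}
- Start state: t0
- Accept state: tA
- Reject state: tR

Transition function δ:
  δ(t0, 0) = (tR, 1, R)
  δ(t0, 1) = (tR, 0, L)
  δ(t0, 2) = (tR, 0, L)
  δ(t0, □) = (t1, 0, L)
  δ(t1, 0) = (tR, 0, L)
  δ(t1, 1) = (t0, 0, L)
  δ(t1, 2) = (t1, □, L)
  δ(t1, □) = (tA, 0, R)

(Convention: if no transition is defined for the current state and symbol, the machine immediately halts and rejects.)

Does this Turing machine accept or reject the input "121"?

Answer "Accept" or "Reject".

Execution trace:
Initial: [t0]121
Step 1: δ(t0, 1) = (tR, 0, L) → [tR]□021

The machine reaches the reject state tR and halts.

Answer: Reject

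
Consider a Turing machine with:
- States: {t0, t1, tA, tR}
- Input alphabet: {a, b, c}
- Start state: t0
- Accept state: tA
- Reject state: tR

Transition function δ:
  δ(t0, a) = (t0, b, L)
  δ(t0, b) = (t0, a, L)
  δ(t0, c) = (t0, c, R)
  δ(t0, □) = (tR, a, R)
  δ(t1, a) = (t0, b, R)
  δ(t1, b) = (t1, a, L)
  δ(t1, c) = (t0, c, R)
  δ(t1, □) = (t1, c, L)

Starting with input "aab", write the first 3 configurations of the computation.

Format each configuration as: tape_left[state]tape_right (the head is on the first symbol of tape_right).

Transitions applied:
Step 1: δ(t0, a) = (t0, b, L)
Step 2: δ(t0, □) = (tR, a, R)

The first 3 configurations are:
[t0]aab ⊢ [t0]□bab ⊢ a[tR]bab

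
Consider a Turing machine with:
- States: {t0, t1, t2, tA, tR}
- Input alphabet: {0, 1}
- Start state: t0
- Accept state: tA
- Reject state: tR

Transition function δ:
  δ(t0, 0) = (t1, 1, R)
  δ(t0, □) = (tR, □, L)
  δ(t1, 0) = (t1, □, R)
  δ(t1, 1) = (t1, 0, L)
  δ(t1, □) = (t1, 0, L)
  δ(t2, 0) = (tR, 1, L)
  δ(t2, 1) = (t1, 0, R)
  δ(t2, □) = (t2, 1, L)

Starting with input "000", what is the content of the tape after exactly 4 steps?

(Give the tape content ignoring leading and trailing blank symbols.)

Execution trace:
Initial: [t0]000
Step 1: δ(t0, 0) = (t1, 1, R) → 1[t1]00
Step 2: δ(t1, 0) = (t1, □, R) → 1□[t1]0
Step 3: δ(t1, 0) = (t1, □, R) → 1□□[t1]□
Step 4: δ(t1, □) = (t1, 0, L) → 1□[t1]□0

After 4 steps, the tape (ignoring leading/trailing blanks) is: 1□□0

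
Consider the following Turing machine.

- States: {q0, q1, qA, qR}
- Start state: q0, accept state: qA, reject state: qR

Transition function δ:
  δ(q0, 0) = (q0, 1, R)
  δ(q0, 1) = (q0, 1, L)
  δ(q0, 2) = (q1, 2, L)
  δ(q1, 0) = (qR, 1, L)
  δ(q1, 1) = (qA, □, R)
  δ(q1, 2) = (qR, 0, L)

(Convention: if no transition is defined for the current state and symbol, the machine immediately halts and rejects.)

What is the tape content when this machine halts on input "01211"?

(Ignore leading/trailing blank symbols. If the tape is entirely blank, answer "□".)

Execution trace:
Initial: [q0]01211
Step 1: δ(q0, 0) = (q0, 1, R) → 1[q0]1211
Step 2: δ(q0, 1) = (q0, 1, L) → [q0]11211
Step 3: δ(q0, 1) = (q0, 1, L) → [q0]□11211

No transition is defined for δ(q0, □). By convention the machine halts and rejects.

Final tape (ignoring leading/trailing blanks): 11211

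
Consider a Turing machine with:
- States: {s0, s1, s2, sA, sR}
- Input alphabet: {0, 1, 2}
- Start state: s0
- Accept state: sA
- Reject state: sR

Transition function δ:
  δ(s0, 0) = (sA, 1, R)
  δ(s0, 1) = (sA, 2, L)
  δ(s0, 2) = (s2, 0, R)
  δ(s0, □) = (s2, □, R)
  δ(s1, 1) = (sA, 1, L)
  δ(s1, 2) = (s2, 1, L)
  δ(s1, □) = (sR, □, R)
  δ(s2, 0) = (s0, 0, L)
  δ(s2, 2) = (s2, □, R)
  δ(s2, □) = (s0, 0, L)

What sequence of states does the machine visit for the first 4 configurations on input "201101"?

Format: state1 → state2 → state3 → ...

Execution trace:
Initial: [s0]201101
Step 1: δ(s0, 2) = (s2, 0, R) → 0[s2]01101
Step 2: δ(s2, 0) = (s0, 0, L) → [s0]001101
Step 3: δ(s0, 0) = (sA, 1, R) → 1[sA]01101

The machine reaches the accept state sA and halts.

State sequence: s0 → s2 → s0 → sA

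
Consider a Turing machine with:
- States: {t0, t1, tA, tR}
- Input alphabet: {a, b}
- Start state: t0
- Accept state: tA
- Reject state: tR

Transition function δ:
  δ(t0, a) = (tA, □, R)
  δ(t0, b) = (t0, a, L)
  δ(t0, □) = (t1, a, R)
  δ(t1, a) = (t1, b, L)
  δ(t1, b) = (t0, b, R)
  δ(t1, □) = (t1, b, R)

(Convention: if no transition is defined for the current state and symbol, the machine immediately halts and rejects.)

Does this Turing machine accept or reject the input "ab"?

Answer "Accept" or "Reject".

Execution trace:
Initial: [t0]ab
Step 1: δ(t0, a) = (tA, □, R) → □[tA]b

The machine reaches the accept state tA and halts.

Answer: Accept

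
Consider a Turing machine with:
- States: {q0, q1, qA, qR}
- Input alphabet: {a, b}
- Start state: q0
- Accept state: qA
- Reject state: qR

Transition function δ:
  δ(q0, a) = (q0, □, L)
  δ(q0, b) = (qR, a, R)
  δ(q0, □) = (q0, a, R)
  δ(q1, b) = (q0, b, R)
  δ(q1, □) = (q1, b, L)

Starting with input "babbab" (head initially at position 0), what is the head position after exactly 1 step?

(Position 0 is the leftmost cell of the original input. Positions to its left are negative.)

Execution trace (head position shown):
Step 0: [q0]babbab  (head at position 0)
Step 1: move right → a[qR]abbab  (head at position 1)

After 1 step, the head is at position 1.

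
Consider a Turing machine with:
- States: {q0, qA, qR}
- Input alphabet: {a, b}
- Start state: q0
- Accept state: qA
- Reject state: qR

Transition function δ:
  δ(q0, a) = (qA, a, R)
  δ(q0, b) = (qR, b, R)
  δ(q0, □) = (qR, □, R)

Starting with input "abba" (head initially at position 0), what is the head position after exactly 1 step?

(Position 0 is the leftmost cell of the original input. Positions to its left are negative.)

Execution trace (head position shown):
Step 0: [q0]abba  (head at position 0)
Step 1: move right → a[qA]bba  (head at position 1)

After 1 step, the head is at position 1.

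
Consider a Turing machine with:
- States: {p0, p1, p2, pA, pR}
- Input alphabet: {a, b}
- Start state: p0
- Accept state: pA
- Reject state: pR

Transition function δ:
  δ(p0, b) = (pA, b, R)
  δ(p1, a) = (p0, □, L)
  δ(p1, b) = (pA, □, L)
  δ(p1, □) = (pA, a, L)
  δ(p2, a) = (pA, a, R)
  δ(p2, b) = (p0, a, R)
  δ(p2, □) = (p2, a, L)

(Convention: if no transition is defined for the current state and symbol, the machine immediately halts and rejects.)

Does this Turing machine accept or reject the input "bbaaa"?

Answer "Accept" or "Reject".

Execution trace:
Initial: [p0]bbaaa
Step 1: δ(p0, b) = (pA, b, R) → b[pA]baaa

The machine reaches the accept state pA and halts.

Answer: Accept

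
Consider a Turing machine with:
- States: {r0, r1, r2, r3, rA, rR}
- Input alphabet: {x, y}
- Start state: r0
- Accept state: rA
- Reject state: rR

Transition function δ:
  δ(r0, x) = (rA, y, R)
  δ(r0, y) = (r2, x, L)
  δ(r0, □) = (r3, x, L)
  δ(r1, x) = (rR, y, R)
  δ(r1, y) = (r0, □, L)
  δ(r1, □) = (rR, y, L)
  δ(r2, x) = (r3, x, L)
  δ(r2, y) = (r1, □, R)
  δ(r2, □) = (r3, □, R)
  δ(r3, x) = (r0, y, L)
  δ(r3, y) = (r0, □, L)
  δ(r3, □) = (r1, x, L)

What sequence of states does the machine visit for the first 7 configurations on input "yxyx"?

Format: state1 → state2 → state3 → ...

Execution trace:
Initial: [r0]yxyx
Step 1: δ(r0, y) = (r2, x, L) → [r2]□xxyx
Step 2: δ(r2, □) = (r3, □, R) → □[r3]xxyx
Step 3: δ(r3, x) = (r0, y, L) → [r0]□yxyx
Step 4: δ(r0, □) = (r3, x, L) → [r3]□xyxyx
Step 5: δ(r3, □) = (r1, x, L) → [r1]□xxyxyx
Step 6: δ(r1, □) = (rR, y, L) → [rR]□yxxyxyx

The machine reaches the reject state rR and halts.

State sequence: r0 → r2 → r3 → r0 → r3 → r1 → rR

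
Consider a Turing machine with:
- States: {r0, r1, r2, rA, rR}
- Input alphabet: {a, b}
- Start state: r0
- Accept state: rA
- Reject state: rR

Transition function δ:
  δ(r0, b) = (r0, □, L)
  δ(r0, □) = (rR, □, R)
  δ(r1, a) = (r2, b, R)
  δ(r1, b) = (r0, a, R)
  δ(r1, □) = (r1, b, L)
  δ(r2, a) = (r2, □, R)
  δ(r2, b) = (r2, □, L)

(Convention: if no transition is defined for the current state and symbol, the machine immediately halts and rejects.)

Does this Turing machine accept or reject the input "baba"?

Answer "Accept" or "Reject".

Execution trace:
Initial: [r0]baba
Step 1: δ(r0, b) = (r0, □, L) → [r0]□□aba
Step 2: δ(r0, □) = (rR, □, R) → □[rR]□aba

The machine reaches the reject state rR and halts.

Answer: Reject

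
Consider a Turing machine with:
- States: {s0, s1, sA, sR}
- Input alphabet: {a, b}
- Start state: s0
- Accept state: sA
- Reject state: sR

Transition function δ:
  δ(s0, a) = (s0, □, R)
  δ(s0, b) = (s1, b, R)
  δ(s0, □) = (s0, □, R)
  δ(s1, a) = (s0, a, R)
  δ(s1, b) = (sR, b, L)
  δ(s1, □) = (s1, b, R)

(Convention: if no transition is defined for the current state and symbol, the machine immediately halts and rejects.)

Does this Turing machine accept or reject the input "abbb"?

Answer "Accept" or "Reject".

Execution trace:
Initial: [s0]abbb
Step 1: δ(s0, a) = (s0, □, R) → □[s0]bbb
Step 2: δ(s0, b) = (s1, b, R) → □b[s1]bb
Step 3: δ(s1, b) = (sR, b, L) → □[sR]bbb

The machine reaches the reject state sR and halts.

Answer: Reject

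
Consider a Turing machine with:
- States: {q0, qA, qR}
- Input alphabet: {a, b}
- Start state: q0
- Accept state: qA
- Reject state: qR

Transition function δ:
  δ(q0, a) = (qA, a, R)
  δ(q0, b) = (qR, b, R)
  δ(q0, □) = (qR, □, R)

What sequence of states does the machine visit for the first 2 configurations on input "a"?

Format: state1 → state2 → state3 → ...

Execution trace:
Initial: [q0]a
Step 1: δ(q0, a) = (qA, a, R) → a[qA]□

The machine reaches the accept state qA and halts.

State sequence: q0 → qA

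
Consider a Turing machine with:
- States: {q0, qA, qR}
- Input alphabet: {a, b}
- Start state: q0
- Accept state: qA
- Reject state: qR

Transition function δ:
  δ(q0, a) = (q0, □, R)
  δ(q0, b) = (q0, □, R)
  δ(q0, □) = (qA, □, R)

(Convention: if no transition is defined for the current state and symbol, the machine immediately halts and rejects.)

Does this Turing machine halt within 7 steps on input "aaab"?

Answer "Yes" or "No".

Execution trace:
Initial: [q0]aaab
Step 1: δ(q0, a) = (q0, □, R) → □[q0]aab
Step 2: δ(q0, a) = (q0, □, R) → □□[q0]ab
Step 3: δ(q0, a) = (q0, □, R) → □□□[q0]b
Step 4: δ(q0, b) = (q0, □, R) → □□□□[q0]□
Step 5: δ(q0, □) = (qA, □, R) → □□□□□[qA]□

The machine reaches the accept state qA and halts.
The machine halted after 5 steps (within the 7-step bound).

Answer: Yes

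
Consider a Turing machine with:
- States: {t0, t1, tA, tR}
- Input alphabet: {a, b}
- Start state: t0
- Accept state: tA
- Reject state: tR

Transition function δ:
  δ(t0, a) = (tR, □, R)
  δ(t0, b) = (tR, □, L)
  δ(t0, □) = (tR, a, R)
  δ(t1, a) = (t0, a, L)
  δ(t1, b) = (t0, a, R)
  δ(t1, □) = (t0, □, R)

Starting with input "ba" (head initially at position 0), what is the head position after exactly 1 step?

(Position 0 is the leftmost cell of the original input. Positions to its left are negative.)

Execution trace (head position shown):
Step 0: [t0]ba  (head at position 0)
Step 1: move left → [tR]□□a  (head at position -1)

After 1 step, the head is at position -1.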